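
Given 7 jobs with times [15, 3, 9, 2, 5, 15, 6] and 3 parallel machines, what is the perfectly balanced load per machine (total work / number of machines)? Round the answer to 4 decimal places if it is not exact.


Total processing time = 15 + 3 + 9 + 2 + 5 + 15 + 6 = 55
Number of machines = 3
Ideal balanced load = 55 / 3 = 18.3333

18.3333


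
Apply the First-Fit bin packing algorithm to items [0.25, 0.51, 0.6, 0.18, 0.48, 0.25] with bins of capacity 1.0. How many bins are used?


Place items sequentially using First-Fit:
  Item 0.25 -> new Bin 1
  Item 0.51 -> Bin 1 (now 0.76)
  Item 0.6 -> new Bin 2
  Item 0.18 -> Bin 1 (now 0.94)
  Item 0.48 -> new Bin 3
  Item 0.25 -> Bin 2 (now 0.85)
Total bins used = 3

3


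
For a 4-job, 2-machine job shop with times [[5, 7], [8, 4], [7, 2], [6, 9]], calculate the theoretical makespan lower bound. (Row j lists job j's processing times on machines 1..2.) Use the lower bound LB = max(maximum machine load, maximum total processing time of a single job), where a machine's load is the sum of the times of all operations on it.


Machine loads:
  Machine 1: 5 + 8 + 7 + 6 = 26
  Machine 2: 7 + 4 + 2 + 9 = 22
Max machine load = 26
Job totals:
  Job 1: 12
  Job 2: 12
  Job 3: 9
  Job 4: 15
Max job total = 15
Lower bound = max(26, 15) = 26

26


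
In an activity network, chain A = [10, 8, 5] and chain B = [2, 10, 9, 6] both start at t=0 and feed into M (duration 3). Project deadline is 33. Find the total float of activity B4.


Forward pass: ES(B4) = sum of predecessors on chain B = 21
EF = ES + duration = 21 + 6 = 27
Backward pass: LF(M) = deadline = 33; LS(M) = 33 - 3 = 30
LF(B4) = LS(M) - sum(successors on chain B) = 30 - 0 = 30
LS = LF - duration = 30 - 6 = 24
Total float = LS - ES = 24 - 21 = 3

3


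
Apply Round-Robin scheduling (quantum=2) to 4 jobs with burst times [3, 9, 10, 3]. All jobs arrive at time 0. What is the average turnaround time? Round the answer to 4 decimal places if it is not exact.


Time quantum = 2
Execution trace:
  J1 runs 2 units, time = 2
  J2 runs 2 units, time = 4
  J3 runs 2 units, time = 6
  J4 runs 2 units, time = 8
  J1 runs 1 units, time = 9
  J2 runs 2 units, time = 11
  J3 runs 2 units, time = 13
  J4 runs 1 units, time = 14
  J2 runs 2 units, time = 16
  J3 runs 2 units, time = 18
  J2 runs 2 units, time = 20
  J3 runs 2 units, time = 22
  J2 runs 1 units, time = 23
  J3 runs 2 units, time = 25
Finish times: [9, 23, 25, 14]
Average turnaround = 71/4 = 17.75

17.75


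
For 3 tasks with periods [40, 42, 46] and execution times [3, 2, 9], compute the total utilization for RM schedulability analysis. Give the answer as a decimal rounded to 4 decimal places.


Compute individual utilizations (exact fractions):
  Task 1: C/T = 3/40 (approx. 0.075)
  Task 2: C/T = 2/42 = 1/21 (approx. 0.0476)
  Task 3: C/T = 9/46 (approx. 0.1957)
Total utilization U = 3/40 + 1/21 + 9/46 = 6149/19320
Rounded to 4 decimal places: U = 0.3183
RM (Liu & Layland) bound for 3 tasks = 0.779763; compare with U = 6149/19320 (approx. 0.318271)
U <= bound, so schedulable by RM sufficient condition.

0.3183


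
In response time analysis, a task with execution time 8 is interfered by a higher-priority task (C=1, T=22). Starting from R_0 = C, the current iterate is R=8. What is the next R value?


R_next = C + ceil(R_prev / T_hp) * C_hp
ceil(8 / 22) = ceil(0.3636) = 1
Interference = 1 * 1 = 1
R_next = 8 + 1 = 9

9


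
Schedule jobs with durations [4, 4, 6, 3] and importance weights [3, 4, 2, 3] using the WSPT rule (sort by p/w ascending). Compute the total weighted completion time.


Compute p/w ratios and sort ascending (WSPT): [(4, 4), (3, 3), (4, 3), (6, 2)]
Compute weighted completion times:
  Job (p=4,w=4): C=4, w*C=4*4=16
  Job (p=3,w=3): C=7, w*C=3*7=21
  Job (p=4,w=3): C=11, w*C=3*11=33
  Job (p=6,w=2): C=17, w*C=2*17=34
Total weighted completion time = 104

104


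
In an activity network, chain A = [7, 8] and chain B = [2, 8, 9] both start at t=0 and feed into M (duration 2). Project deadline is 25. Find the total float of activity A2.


Forward pass: ES(A2) = sum of predecessors on chain A = 7
EF = ES + duration = 7 + 8 = 15
Backward pass: LF(M) = deadline = 25; LS(M) = 25 - 2 = 23
LF(A2) = LS(M) - sum(successors on chain A) = 23 - 0 = 23
LS = LF - duration = 23 - 8 = 15
Total float = LS - ES = 15 - 7 = 8

8


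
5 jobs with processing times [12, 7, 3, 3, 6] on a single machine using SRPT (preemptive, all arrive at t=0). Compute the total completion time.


Since all jobs arrive at t=0, SRPT equals SPT ordering.
SPT order: [3, 3, 6, 7, 12]
Completion times:
  Job 1: p=3, C=3
  Job 2: p=3, C=6
  Job 3: p=6, C=12
  Job 4: p=7, C=19
  Job 5: p=12, C=31
Total completion time = 3 + 6 + 12 + 19 + 31 = 71

71


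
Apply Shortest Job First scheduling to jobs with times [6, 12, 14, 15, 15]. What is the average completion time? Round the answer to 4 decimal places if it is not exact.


SJF order (ascending): [6, 12, 14, 15, 15]
Completion times:
  Job 1: burst=6, C=6
  Job 2: burst=12, C=18
  Job 3: burst=14, C=32
  Job 4: burst=15, C=47
  Job 5: burst=15, C=62
Average completion = 165/5 = 33.0

33.0


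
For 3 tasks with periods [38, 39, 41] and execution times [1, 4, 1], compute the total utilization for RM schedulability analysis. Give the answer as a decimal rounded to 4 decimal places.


Compute individual utilizations (exact fractions):
  Task 1: C/T = 1/38 (approx. 0.0263)
  Task 2: C/T = 4/39 (approx. 0.1026)
  Task 3: C/T = 1/41 (approx. 0.0244)
Total utilization U = 1/38 + 4/39 + 1/41 = 9313/60762
Rounded to 4 decimal places: U = 0.1533
RM (Liu & Layland) bound for 3 tasks = 0.779763; compare with U = 9313/60762 (approx. 0.153270)
U <= bound, so schedulable by RM sufficient condition.

0.1533


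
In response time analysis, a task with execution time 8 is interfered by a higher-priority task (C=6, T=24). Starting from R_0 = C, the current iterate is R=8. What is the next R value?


R_next = C + ceil(R_prev / T_hp) * C_hp
ceil(8 / 24) = ceil(0.3333) = 1
Interference = 1 * 6 = 6
R_next = 8 + 6 = 14

14


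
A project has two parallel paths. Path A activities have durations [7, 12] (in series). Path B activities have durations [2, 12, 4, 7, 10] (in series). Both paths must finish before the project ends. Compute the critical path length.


Path A total = 7 + 12 = 19
Path B total = 2 + 12 + 4 + 7 + 10 = 35
Critical path = longest path = max(19, 35) = 35

35


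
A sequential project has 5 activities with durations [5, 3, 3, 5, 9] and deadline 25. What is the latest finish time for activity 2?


LF(activity 2) = deadline - sum of successor durations
Successors: activities 3 through 5 with durations [3, 5, 9]
Sum of successor durations = 17
LF = 25 - 17 = 8

8


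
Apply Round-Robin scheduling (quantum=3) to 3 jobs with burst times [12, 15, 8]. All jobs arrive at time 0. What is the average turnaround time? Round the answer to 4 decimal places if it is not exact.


Time quantum = 3
Execution trace:
  J1 runs 3 units, time = 3
  J2 runs 3 units, time = 6
  J3 runs 3 units, time = 9
  J1 runs 3 units, time = 12
  J2 runs 3 units, time = 15
  J3 runs 3 units, time = 18
  J1 runs 3 units, time = 21
  J2 runs 3 units, time = 24
  J3 runs 2 units, time = 26
  J1 runs 3 units, time = 29
  J2 runs 3 units, time = 32
  J2 runs 3 units, time = 35
Finish times: [29, 35, 26]
Average turnaround = 90/3 = 30.0

30.0


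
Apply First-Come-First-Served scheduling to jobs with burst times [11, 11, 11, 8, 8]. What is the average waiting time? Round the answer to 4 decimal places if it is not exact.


FCFS order (as given): [11, 11, 11, 8, 8]
Waiting times:
  Job 1: wait = 0
  Job 2: wait = 11
  Job 3: wait = 22
  Job 4: wait = 33
  Job 5: wait = 41
Sum of waiting times = 107
Average waiting time = 107/5 = 21.4

21.4


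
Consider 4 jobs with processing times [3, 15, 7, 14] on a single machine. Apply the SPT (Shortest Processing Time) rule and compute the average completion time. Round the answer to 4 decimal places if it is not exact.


Sort jobs by processing time (SPT order): [3, 7, 14, 15]
Compute completion times sequentially:
  Job 1: processing = 3, completes at 3
  Job 2: processing = 7, completes at 10
  Job 3: processing = 14, completes at 24
  Job 4: processing = 15, completes at 39
Sum of completion times = 76
Average completion time = 76/4 = 19.0

19.0


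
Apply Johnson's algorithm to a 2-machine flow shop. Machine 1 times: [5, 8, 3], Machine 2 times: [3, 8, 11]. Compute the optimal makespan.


Apply Johnson's rule:
  Group 1 (a <= b): [(3, 3, 11), (2, 8, 8)]
  Group 2 (a > b): [(1, 5, 3)]
Optimal job order: [3, 2, 1]
Schedule:
  Job 3: M1 done at 3, M2 done at 14
  Job 2: M1 done at 11, M2 done at 22
  Job 1: M1 done at 16, M2 done at 25
Makespan = 25

25


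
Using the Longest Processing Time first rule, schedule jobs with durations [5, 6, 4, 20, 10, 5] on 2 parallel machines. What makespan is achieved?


Sort jobs in decreasing order (LPT): [20, 10, 6, 5, 5, 4]
Assign each job to the least loaded machine:
  Machine 1: jobs [20, 5], load = 25
  Machine 2: jobs [10, 6, 5, 4], load = 25
Makespan = max load = 25

25


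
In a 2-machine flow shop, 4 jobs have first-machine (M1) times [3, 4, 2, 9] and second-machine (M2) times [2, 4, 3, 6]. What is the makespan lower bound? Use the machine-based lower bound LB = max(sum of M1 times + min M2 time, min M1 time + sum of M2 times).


LB1 = sum(M1 times) + min(M2 times) = 18 + 2 = 20
LB2 = min(M1 times) + sum(M2 times) = 2 + 15 = 17
Lower bound = max(LB1, LB2) = max(20, 17) = 20

20


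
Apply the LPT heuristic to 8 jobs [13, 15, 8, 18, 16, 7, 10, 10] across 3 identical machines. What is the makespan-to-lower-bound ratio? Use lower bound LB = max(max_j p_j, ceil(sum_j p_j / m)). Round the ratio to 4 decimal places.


LPT order: [18, 16, 15, 13, 10, 10, 8, 7]
Machine loads after assignment: [35, 34, 28]
LPT makespan = 35
Lower bound = max(max_job, ceil(total/3)) = max(18, 33) = 33
Ratio = 35 / 33 = 1.0606

1.0606


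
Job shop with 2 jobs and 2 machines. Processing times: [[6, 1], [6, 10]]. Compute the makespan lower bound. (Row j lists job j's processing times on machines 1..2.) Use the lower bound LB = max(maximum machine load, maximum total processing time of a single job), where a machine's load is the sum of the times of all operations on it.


Machine loads:
  Machine 1: 6 + 6 = 12
  Machine 2: 1 + 10 = 11
Max machine load = 12
Job totals:
  Job 1: 7
  Job 2: 16
Max job total = 16
Lower bound = max(12, 16) = 16

16


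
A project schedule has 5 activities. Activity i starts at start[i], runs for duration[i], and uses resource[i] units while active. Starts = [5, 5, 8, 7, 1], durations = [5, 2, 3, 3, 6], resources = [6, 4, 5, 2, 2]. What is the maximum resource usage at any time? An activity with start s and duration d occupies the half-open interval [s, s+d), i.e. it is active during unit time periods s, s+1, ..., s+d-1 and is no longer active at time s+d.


Each activity i is active on [start_i, start_i + duration_i).
Compute total resource usage per time slot:
  t=0: active resources = [], total = 0
  t=1: active resources = [2], total = 2
  t=2: active resources = [2], total = 2
  t=3: active resources = [2], total = 2
  t=4: active resources = [2], total = 2
  t=5: active resources = [6, 4, 2], total = 12
  t=6: active resources = [6, 4, 2], total = 12
  t=7: active resources = [6, 2], total = 8
  t=8: active resources = [6, 5, 2], total = 13
  t=9: active resources = [6, 5, 2], total = 13
  t=10: active resources = [5], total = 5
Peak resource demand = 13

13


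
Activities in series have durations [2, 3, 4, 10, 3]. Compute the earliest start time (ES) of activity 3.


Activity 3 starts after activities 1 through 2 complete.
Predecessor durations: [2, 3]
ES = 2 + 3 = 5

5


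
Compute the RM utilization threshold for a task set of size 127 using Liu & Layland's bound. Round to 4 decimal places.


Compute 2^(1/127) = 1.0054727730
Subtract 1: 1.0054727730 - 1 = 0.0054727730
Multiply by n: 127 * 0.0054727730 = 0.6950421710
Round to 4 dp: 0.6950

0.6950


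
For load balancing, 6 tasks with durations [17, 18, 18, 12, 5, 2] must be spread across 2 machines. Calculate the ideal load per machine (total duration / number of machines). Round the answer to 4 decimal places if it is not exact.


Total processing time = 17 + 18 + 18 + 12 + 5 + 2 = 72
Number of machines = 2
Ideal balanced load = 72 / 2 = 36.0

36.0


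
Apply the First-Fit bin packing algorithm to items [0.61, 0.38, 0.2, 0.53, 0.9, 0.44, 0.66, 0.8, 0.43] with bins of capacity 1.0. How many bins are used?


Place items sequentially using First-Fit:
  Item 0.61 -> new Bin 1
  Item 0.38 -> Bin 1 (now 0.99)
  Item 0.2 -> new Bin 2
  Item 0.53 -> Bin 2 (now 0.73)
  Item 0.9 -> new Bin 3
  Item 0.44 -> new Bin 4
  Item 0.66 -> new Bin 5
  Item 0.8 -> new Bin 6
  Item 0.43 -> Bin 4 (now 0.87)
Total bins used = 6

6


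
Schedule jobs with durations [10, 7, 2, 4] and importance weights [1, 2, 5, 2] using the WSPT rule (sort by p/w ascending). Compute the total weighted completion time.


Compute p/w ratios and sort ascending (WSPT): [(2, 5), (4, 2), (7, 2), (10, 1)]
Compute weighted completion times:
  Job (p=2,w=5): C=2, w*C=5*2=10
  Job (p=4,w=2): C=6, w*C=2*6=12
  Job (p=7,w=2): C=13, w*C=2*13=26
  Job (p=10,w=1): C=23, w*C=1*23=23
Total weighted completion time = 71

71


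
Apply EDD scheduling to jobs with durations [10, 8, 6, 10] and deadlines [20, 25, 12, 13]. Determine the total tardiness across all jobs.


Sort by due date (EDD order): [(6, 12), (10, 13), (10, 20), (8, 25)]
Compute completion times and tardiness:
  Job 1: p=6, d=12, C=6, tardiness=max(0,6-12)=0
  Job 2: p=10, d=13, C=16, tardiness=max(0,16-13)=3
  Job 3: p=10, d=20, C=26, tardiness=max(0,26-20)=6
  Job 4: p=8, d=25, C=34, tardiness=max(0,34-25)=9
Total tardiness = 18

18


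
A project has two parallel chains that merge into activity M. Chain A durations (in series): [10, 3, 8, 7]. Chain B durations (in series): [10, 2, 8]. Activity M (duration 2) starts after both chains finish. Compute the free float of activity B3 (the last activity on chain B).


ES(B3) = sum of predecessors on chain B = 12
EF(B3) = ES + duration = 12 + 8 = 20
Successor of B3 is M. ES(M) = max(sum(A), sum(B)) = max(28, 20) = 28
Free float = ES(successor) - EF(current) = 28 - 20 = 8

8


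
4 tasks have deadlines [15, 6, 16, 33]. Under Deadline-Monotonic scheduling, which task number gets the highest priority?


Sort tasks by relative deadline (ascending):
  Task 2: deadline = 6
  Task 1: deadline = 15
  Task 3: deadline = 16
  Task 4: deadline = 33
Priority order (highest first): [2, 1, 3, 4]
Highest priority task = 2

2


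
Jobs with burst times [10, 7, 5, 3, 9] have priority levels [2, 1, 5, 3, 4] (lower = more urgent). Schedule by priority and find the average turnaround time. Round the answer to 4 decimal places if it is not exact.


Sort by priority (ascending = highest first):
Order: [(1, 7), (2, 10), (3, 3), (4, 9), (5, 5)]
Completion times:
  Priority 1, burst=7, C=7
  Priority 2, burst=10, C=17
  Priority 3, burst=3, C=20
  Priority 4, burst=9, C=29
  Priority 5, burst=5, C=34
Average turnaround = 107/5 = 21.4

21.4


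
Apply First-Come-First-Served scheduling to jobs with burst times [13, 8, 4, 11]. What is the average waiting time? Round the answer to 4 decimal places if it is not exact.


FCFS order (as given): [13, 8, 4, 11]
Waiting times:
  Job 1: wait = 0
  Job 2: wait = 13
  Job 3: wait = 21
  Job 4: wait = 25
Sum of waiting times = 59
Average waiting time = 59/4 = 14.75

14.75


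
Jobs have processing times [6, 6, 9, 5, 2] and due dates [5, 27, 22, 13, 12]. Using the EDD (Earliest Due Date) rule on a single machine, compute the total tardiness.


Sort by due date (EDD order): [(6, 5), (2, 12), (5, 13), (9, 22), (6, 27)]
Compute completion times and tardiness:
  Job 1: p=6, d=5, C=6, tardiness=max(0,6-5)=1
  Job 2: p=2, d=12, C=8, tardiness=max(0,8-12)=0
  Job 3: p=5, d=13, C=13, tardiness=max(0,13-13)=0
  Job 4: p=9, d=22, C=22, tardiness=max(0,22-22)=0
  Job 5: p=6, d=27, C=28, tardiness=max(0,28-27)=1
Total tardiness = 2

2


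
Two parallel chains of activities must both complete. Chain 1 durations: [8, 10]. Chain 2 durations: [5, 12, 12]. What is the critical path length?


Path A total = 8 + 10 = 18
Path B total = 5 + 12 + 12 = 29
Critical path = longest path = max(18, 29) = 29

29


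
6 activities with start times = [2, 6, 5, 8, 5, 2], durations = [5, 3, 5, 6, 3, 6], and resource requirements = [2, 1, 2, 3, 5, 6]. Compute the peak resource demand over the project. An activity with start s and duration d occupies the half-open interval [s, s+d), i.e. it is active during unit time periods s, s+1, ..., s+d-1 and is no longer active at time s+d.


Each activity i is active on [start_i, start_i + duration_i).
Compute total resource usage per time slot:
  t=0: active resources = [], total = 0
  t=1: active resources = [], total = 0
  t=2: active resources = [2, 6], total = 8
  t=3: active resources = [2, 6], total = 8
  t=4: active resources = [2, 6], total = 8
  t=5: active resources = [2, 2, 5, 6], total = 15
  t=6: active resources = [2, 1, 2, 5, 6], total = 16
  t=7: active resources = [1, 2, 5, 6], total = 14
  t=8: active resources = [1, 2, 3], total = 6
  t=9: active resources = [2, 3], total = 5
  t=10: active resources = [3], total = 3
  t=11: active resources = [3], total = 3
  t=12: active resources = [3], total = 3
  t=13: active resources = [3], total = 3
Peak resource demand = 16

16


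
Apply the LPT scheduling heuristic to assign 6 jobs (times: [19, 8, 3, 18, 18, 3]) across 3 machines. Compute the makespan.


Sort jobs in decreasing order (LPT): [19, 18, 18, 8, 3, 3]
Assign each job to the least loaded machine:
  Machine 1: jobs [19, 3], load = 22
  Machine 2: jobs [18, 8], load = 26
  Machine 3: jobs [18, 3], load = 21
Makespan = max load = 26

26


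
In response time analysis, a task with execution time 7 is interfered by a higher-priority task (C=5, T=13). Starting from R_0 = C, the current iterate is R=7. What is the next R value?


R_next = C + ceil(R_prev / T_hp) * C_hp
ceil(7 / 13) = ceil(0.5385) = 1
Interference = 1 * 5 = 5
R_next = 7 + 5 = 12

12


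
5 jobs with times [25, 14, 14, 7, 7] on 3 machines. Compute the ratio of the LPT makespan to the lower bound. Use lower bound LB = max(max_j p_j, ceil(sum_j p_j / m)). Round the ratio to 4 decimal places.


LPT order: [25, 14, 14, 7, 7]
Machine loads after assignment: [25, 21, 21]
LPT makespan = 25
Lower bound = max(max_job, ceil(total/3)) = max(25, 23) = 25
Ratio = 25 / 25 = 1.0

1.0


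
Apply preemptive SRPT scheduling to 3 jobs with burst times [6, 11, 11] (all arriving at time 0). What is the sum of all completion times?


Since all jobs arrive at t=0, SRPT equals SPT ordering.
SPT order: [6, 11, 11]
Completion times:
  Job 1: p=6, C=6
  Job 2: p=11, C=17
  Job 3: p=11, C=28
Total completion time = 6 + 17 + 28 = 51

51


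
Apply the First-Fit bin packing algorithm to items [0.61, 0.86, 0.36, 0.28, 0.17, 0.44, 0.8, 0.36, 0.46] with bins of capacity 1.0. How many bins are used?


Place items sequentially using First-Fit:
  Item 0.61 -> new Bin 1
  Item 0.86 -> new Bin 2
  Item 0.36 -> Bin 1 (now 0.97)
  Item 0.28 -> new Bin 3
  Item 0.17 -> Bin 3 (now 0.45)
  Item 0.44 -> Bin 3 (now 0.89)
  Item 0.8 -> new Bin 4
  Item 0.36 -> new Bin 5
  Item 0.46 -> Bin 5 (now 0.82)
Total bins used = 5

5


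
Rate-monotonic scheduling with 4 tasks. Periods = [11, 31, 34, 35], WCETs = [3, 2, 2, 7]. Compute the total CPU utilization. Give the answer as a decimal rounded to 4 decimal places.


Compute individual utilizations (exact fractions):
  Task 1: C/T = 3/11 (approx. 0.2727)
  Task 2: C/T = 2/31 (approx. 0.0645)
  Task 3: C/T = 2/34 = 1/17 (approx. 0.0588)
  Task 4: C/T = 7/35 = 1/5 (approx. 0.2)
Total utilization U = 3/11 + 2/31 + 1/17 + 1/5 = 17277/28985
Rounded to 4 decimal places: U = 0.5961
RM (Liu & Layland) bound for 4 tasks = 0.756828; compare with U = 17277/28985 (approx. 0.596067)
U <= bound, so schedulable by RM sufficient condition.

0.5961


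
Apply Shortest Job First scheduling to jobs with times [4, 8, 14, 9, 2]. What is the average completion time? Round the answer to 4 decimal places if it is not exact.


SJF order (ascending): [2, 4, 8, 9, 14]
Completion times:
  Job 1: burst=2, C=2
  Job 2: burst=4, C=6
  Job 3: burst=8, C=14
  Job 4: burst=9, C=23
  Job 5: burst=14, C=37
Average completion = 82/5 = 16.4

16.4


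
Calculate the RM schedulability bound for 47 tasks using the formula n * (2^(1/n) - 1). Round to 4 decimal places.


Compute 2^(1/47) = 1.0148570979
Subtract 1: 1.0148570979 - 1 = 0.0148570979
Multiply by n: 47 * 0.0148570979 = 0.6982836013
Round to 4 dp: 0.6983

0.6983


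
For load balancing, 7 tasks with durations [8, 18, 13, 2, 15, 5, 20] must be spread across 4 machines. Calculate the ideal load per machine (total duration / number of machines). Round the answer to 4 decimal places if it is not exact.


Total processing time = 8 + 18 + 13 + 2 + 15 + 5 + 20 = 81
Number of machines = 4
Ideal balanced load = 81 / 4 = 20.25

20.25


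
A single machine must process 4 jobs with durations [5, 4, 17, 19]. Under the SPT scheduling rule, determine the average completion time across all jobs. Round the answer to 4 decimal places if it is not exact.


Sort jobs by processing time (SPT order): [4, 5, 17, 19]
Compute completion times sequentially:
  Job 1: processing = 4, completes at 4
  Job 2: processing = 5, completes at 9
  Job 3: processing = 17, completes at 26
  Job 4: processing = 19, completes at 45
Sum of completion times = 84
Average completion time = 84/4 = 21.0

21.0


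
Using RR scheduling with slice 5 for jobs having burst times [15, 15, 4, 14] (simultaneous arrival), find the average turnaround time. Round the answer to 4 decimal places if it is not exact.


Time quantum = 5
Execution trace:
  J1 runs 5 units, time = 5
  J2 runs 5 units, time = 10
  J3 runs 4 units, time = 14
  J4 runs 5 units, time = 19
  J1 runs 5 units, time = 24
  J2 runs 5 units, time = 29
  J4 runs 5 units, time = 34
  J1 runs 5 units, time = 39
  J2 runs 5 units, time = 44
  J4 runs 4 units, time = 48
Finish times: [39, 44, 14, 48]
Average turnaround = 145/4 = 36.25

36.25


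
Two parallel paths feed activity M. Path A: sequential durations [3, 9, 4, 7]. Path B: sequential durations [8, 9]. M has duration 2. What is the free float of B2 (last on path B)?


ES(B2) = sum of predecessors on chain B = 8
EF(B2) = ES + duration = 8 + 9 = 17
Successor of B2 is M. ES(M) = max(sum(A), sum(B)) = max(23, 17) = 23
Free float = ES(successor) - EF(current) = 23 - 17 = 6

6


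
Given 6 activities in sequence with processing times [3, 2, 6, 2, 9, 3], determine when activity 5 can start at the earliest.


Activity 5 starts after activities 1 through 4 complete.
Predecessor durations: [3, 2, 6, 2]
ES = 3 + 2 + 6 + 2 = 13

13


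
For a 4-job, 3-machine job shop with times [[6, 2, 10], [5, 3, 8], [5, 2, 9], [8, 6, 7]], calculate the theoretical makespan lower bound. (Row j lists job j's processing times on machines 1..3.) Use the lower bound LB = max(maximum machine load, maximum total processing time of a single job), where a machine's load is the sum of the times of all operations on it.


Machine loads:
  Machine 1: 6 + 5 + 5 + 8 = 24
  Machine 2: 2 + 3 + 2 + 6 = 13
  Machine 3: 10 + 8 + 9 + 7 = 34
Max machine load = 34
Job totals:
  Job 1: 18
  Job 2: 16
  Job 3: 16
  Job 4: 21
Max job total = 21
Lower bound = max(34, 21) = 34

34


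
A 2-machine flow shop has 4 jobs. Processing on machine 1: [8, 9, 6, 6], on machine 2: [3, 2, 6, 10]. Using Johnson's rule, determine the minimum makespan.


Apply Johnson's rule:
  Group 1 (a <= b): [(3, 6, 6), (4, 6, 10)]
  Group 2 (a > b): [(1, 8, 3), (2, 9, 2)]
Optimal job order: [3, 4, 1, 2]
Schedule:
  Job 3: M1 done at 6, M2 done at 12
  Job 4: M1 done at 12, M2 done at 22
  Job 1: M1 done at 20, M2 done at 25
  Job 2: M1 done at 29, M2 done at 31
Makespan = 31

31


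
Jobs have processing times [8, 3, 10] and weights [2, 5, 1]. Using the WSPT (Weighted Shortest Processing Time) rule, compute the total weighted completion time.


Compute p/w ratios and sort ascending (WSPT): [(3, 5), (8, 2), (10, 1)]
Compute weighted completion times:
  Job (p=3,w=5): C=3, w*C=5*3=15
  Job (p=8,w=2): C=11, w*C=2*11=22
  Job (p=10,w=1): C=21, w*C=1*21=21
Total weighted completion time = 58

58


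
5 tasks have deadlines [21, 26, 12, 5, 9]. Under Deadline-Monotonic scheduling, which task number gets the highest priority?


Sort tasks by relative deadline (ascending):
  Task 4: deadline = 5
  Task 5: deadline = 9
  Task 3: deadline = 12
  Task 1: deadline = 21
  Task 2: deadline = 26
Priority order (highest first): [4, 5, 3, 1, 2]
Highest priority task = 4

4


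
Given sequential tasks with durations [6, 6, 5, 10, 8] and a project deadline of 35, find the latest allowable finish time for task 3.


LF(activity 3) = deadline - sum of successor durations
Successors: activities 4 through 5 with durations [10, 8]
Sum of successor durations = 18
LF = 35 - 18 = 17

17


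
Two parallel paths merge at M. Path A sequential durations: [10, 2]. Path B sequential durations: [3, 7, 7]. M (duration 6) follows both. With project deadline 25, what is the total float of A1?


Forward pass: ES(A1) = sum of predecessors on chain A = 0
EF = ES + duration = 0 + 10 = 10
Backward pass: LF(M) = deadline = 25; LS(M) = 25 - 6 = 19
LF(A1) = LS(M) - sum(successors on chain A) = 19 - 2 = 17
LS = LF - duration = 17 - 10 = 7
Total float = LS - ES = 7 - 0 = 7

7


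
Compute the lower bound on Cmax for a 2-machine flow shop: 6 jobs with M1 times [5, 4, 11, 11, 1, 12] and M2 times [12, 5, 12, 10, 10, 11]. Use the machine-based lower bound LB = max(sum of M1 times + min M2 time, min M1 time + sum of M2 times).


LB1 = sum(M1 times) + min(M2 times) = 44 + 5 = 49
LB2 = min(M1 times) + sum(M2 times) = 1 + 60 = 61
Lower bound = max(LB1, LB2) = max(49, 61) = 61

61


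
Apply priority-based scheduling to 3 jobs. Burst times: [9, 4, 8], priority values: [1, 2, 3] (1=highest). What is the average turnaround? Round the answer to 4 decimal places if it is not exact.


Sort by priority (ascending = highest first):
Order: [(1, 9), (2, 4), (3, 8)]
Completion times:
  Priority 1, burst=9, C=9
  Priority 2, burst=4, C=13
  Priority 3, burst=8, C=21
Average turnaround = 43/3 = 14.3333

14.3333


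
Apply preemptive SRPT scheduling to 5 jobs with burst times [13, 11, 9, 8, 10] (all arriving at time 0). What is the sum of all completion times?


Since all jobs arrive at t=0, SRPT equals SPT ordering.
SPT order: [8, 9, 10, 11, 13]
Completion times:
  Job 1: p=8, C=8
  Job 2: p=9, C=17
  Job 3: p=10, C=27
  Job 4: p=11, C=38
  Job 5: p=13, C=51
Total completion time = 8 + 17 + 27 + 38 + 51 = 141

141


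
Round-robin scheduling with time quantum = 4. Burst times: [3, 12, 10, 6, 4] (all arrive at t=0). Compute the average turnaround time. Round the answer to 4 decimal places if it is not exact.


Time quantum = 4
Execution trace:
  J1 runs 3 units, time = 3
  J2 runs 4 units, time = 7
  J3 runs 4 units, time = 11
  J4 runs 4 units, time = 15
  J5 runs 4 units, time = 19
  J2 runs 4 units, time = 23
  J3 runs 4 units, time = 27
  J4 runs 2 units, time = 29
  J2 runs 4 units, time = 33
  J3 runs 2 units, time = 35
Finish times: [3, 33, 35, 29, 19]
Average turnaround = 119/5 = 23.8

23.8


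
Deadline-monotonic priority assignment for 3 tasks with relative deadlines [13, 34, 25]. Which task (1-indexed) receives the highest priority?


Sort tasks by relative deadline (ascending):
  Task 1: deadline = 13
  Task 3: deadline = 25
  Task 2: deadline = 34
Priority order (highest first): [1, 3, 2]
Highest priority task = 1

1


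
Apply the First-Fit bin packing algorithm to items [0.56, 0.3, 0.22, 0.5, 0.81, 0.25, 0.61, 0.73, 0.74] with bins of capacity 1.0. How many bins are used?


Place items sequentially using First-Fit:
  Item 0.56 -> new Bin 1
  Item 0.3 -> Bin 1 (now 0.86)
  Item 0.22 -> new Bin 2
  Item 0.5 -> Bin 2 (now 0.72)
  Item 0.81 -> new Bin 3
  Item 0.25 -> Bin 2 (now 0.97)
  Item 0.61 -> new Bin 4
  Item 0.73 -> new Bin 5
  Item 0.74 -> new Bin 6
Total bins used = 6

6


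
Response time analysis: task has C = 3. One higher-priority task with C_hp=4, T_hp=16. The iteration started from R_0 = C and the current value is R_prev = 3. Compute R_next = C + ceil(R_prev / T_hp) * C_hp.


R_next = C + ceil(R_prev / T_hp) * C_hp
ceil(3 / 16) = ceil(0.1875) = 1
Interference = 1 * 4 = 4
R_next = 3 + 4 = 7

7


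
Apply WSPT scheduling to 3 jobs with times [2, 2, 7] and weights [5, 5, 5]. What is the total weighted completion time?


Compute p/w ratios and sort ascending (WSPT): [(2, 5), (2, 5), (7, 5)]
Compute weighted completion times:
  Job (p=2,w=5): C=2, w*C=5*2=10
  Job (p=2,w=5): C=4, w*C=5*4=20
  Job (p=7,w=5): C=11, w*C=5*11=55
Total weighted completion time = 85

85


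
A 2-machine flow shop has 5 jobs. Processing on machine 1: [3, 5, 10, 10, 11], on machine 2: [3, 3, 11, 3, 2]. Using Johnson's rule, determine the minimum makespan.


Apply Johnson's rule:
  Group 1 (a <= b): [(1, 3, 3), (3, 10, 11)]
  Group 2 (a > b): [(2, 5, 3), (4, 10, 3), (5, 11, 2)]
Optimal job order: [1, 3, 2, 4, 5]
Schedule:
  Job 1: M1 done at 3, M2 done at 6
  Job 3: M1 done at 13, M2 done at 24
  Job 2: M1 done at 18, M2 done at 27
  Job 4: M1 done at 28, M2 done at 31
  Job 5: M1 done at 39, M2 done at 41
Makespan = 41

41


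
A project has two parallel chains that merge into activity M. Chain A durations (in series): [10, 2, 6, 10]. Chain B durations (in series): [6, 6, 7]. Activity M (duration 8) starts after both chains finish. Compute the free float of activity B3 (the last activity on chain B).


ES(B3) = sum of predecessors on chain B = 12
EF(B3) = ES + duration = 12 + 7 = 19
Successor of B3 is M. ES(M) = max(sum(A), sum(B)) = max(28, 19) = 28
Free float = ES(successor) - EF(current) = 28 - 19 = 9

9


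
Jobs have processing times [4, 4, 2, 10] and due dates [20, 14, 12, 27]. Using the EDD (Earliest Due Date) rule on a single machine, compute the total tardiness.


Sort by due date (EDD order): [(2, 12), (4, 14), (4, 20), (10, 27)]
Compute completion times and tardiness:
  Job 1: p=2, d=12, C=2, tardiness=max(0,2-12)=0
  Job 2: p=4, d=14, C=6, tardiness=max(0,6-14)=0
  Job 3: p=4, d=20, C=10, tardiness=max(0,10-20)=0
  Job 4: p=10, d=27, C=20, tardiness=max(0,20-27)=0
Total tardiness = 0

0


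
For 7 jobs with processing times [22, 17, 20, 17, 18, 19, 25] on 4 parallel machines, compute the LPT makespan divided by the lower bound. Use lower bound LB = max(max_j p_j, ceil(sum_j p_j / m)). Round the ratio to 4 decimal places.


LPT order: [25, 22, 20, 19, 18, 17, 17]
Machine loads after assignment: [25, 39, 37, 37]
LPT makespan = 39
Lower bound = max(max_job, ceil(total/4)) = max(25, 35) = 35
Ratio = 39 / 35 = 1.1143

1.1143


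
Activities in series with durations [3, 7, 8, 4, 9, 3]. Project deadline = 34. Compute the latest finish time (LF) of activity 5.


LF(activity 5) = deadline - sum of successor durations
Successors: activities 6 through 6 with durations [3]
Sum of successor durations = 3
LF = 34 - 3 = 31

31


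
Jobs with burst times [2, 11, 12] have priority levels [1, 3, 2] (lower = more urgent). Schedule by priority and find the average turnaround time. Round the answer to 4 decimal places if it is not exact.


Sort by priority (ascending = highest first):
Order: [(1, 2), (2, 12), (3, 11)]
Completion times:
  Priority 1, burst=2, C=2
  Priority 2, burst=12, C=14
  Priority 3, burst=11, C=25
Average turnaround = 41/3 = 13.6667

13.6667


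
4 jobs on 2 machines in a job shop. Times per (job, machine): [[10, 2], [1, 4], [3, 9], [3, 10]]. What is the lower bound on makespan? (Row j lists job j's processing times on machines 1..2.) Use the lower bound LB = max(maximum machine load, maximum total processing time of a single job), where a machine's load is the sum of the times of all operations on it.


Machine loads:
  Machine 1: 10 + 1 + 3 + 3 = 17
  Machine 2: 2 + 4 + 9 + 10 = 25
Max machine load = 25
Job totals:
  Job 1: 12
  Job 2: 5
  Job 3: 12
  Job 4: 13
Max job total = 13
Lower bound = max(25, 13) = 25

25


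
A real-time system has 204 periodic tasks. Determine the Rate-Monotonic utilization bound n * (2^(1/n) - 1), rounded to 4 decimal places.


Compute 2^(1/204) = 1.0034035593
Subtract 1: 1.0034035593 - 1 = 0.0034035593
Multiply by n: 204 * 0.0034035593 = 0.6943260972
Round to 4 dp: 0.6943

0.6943


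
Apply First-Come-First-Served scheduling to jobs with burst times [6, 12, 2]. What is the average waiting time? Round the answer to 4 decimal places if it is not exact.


FCFS order (as given): [6, 12, 2]
Waiting times:
  Job 1: wait = 0
  Job 2: wait = 6
  Job 3: wait = 18
Sum of waiting times = 24
Average waiting time = 24/3 = 8.0

8.0


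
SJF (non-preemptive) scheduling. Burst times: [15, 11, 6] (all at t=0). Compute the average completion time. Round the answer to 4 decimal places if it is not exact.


SJF order (ascending): [6, 11, 15]
Completion times:
  Job 1: burst=6, C=6
  Job 2: burst=11, C=17
  Job 3: burst=15, C=32
Average completion = 55/3 = 18.3333

18.3333


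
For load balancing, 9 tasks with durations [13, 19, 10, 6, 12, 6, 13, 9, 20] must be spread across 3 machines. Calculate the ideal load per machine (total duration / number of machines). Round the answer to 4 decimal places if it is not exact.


Total processing time = 13 + 19 + 10 + 6 + 12 + 6 + 13 + 9 + 20 = 108
Number of machines = 3
Ideal balanced load = 108 / 3 = 36.0

36.0


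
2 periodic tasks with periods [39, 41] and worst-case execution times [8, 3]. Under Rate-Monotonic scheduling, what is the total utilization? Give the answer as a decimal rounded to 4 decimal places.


Compute individual utilizations (exact fractions):
  Task 1: C/T = 8/39 (approx. 0.2051)
  Task 2: C/T = 3/41 (approx. 0.0732)
Total utilization U = 8/39 + 3/41 = 445/1599
Rounded to 4 decimal places: U = 0.2783
RM (Liu & Layland) bound for 2 tasks = 0.828427; compare with U = 445/1599 (approx. 0.278299)
U <= bound, so schedulable by RM sufficient condition.

0.2783


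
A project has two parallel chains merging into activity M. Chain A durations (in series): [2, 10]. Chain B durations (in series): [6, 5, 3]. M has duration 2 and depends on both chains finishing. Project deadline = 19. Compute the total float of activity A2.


Forward pass: ES(A2) = sum of predecessors on chain A = 2
EF = ES + duration = 2 + 10 = 12
Backward pass: LF(M) = deadline = 19; LS(M) = 19 - 2 = 17
LF(A2) = LS(M) - sum(successors on chain A) = 17 - 0 = 17
LS = LF - duration = 17 - 10 = 7
Total float = LS - ES = 7 - 2 = 5

5


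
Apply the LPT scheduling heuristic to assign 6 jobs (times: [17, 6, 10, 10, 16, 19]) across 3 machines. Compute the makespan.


Sort jobs in decreasing order (LPT): [19, 17, 16, 10, 10, 6]
Assign each job to the least loaded machine:
  Machine 1: jobs [19, 6], load = 25
  Machine 2: jobs [17, 10], load = 27
  Machine 3: jobs [16, 10], load = 26
Makespan = max load = 27

27


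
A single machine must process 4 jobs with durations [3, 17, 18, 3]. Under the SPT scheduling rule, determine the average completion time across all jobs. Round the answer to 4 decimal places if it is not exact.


Sort jobs by processing time (SPT order): [3, 3, 17, 18]
Compute completion times sequentially:
  Job 1: processing = 3, completes at 3
  Job 2: processing = 3, completes at 6
  Job 3: processing = 17, completes at 23
  Job 4: processing = 18, completes at 41
Sum of completion times = 73
Average completion time = 73/4 = 18.25

18.25


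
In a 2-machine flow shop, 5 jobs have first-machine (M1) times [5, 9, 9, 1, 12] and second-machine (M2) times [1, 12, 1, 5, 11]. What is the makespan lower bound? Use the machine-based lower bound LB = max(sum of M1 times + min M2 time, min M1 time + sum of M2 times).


LB1 = sum(M1 times) + min(M2 times) = 36 + 1 = 37
LB2 = min(M1 times) + sum(M2 times) = 1 + 30 = 31
Lower bound = max(LB1, LB2) = max(37, 31) = 37

37


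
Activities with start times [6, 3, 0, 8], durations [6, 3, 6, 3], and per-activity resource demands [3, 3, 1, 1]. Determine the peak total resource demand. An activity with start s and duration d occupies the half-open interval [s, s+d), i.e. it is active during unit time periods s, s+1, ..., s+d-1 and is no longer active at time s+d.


Each activity i is active on [start_i, start_i + duration_i).
Compute total resource usage per time slot:
  t=0: active resources = [1], total = 1
  t=1: active resources = [1], total = 1
  t=2: active resources = [1], total = 1
  t=3: active resources = [3, 1], total = 4
  t=4: active resources = [3, 1], total = 4
  t=5: active resources = [3, 1], total = 4
  t=6: active resources = [3], total = 3
  t=7: active resources = [3], total = 3
  t=8: active resources = [3, 1], total = 4
  t=9: active resources = [3, 1], total = 4
  t=10: active resources = [3, 1], total = 4
  t=11: active resources = [3], total = 3
Peak resource demand = 4

4


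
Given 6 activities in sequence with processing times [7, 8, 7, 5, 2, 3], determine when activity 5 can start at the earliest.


Activity 5 starts after activities 1 through 4 complete.
Predecessor durations: [7, 8, 7, 5]
ES = 7 + 8 + 7 + 5 = 27

27


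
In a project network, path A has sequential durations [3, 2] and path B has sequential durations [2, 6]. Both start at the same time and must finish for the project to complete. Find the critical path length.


Path A total = 3 + 2 = 5
Path B total = 2 + 6 = 8
Critical path = longest path = max(5, 8) = 8

8


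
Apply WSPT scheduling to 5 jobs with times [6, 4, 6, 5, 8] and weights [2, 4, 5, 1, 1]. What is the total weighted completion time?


Compute p/w ratios and sort ascending (WSPT): [(4, 4), (6, 5), (6, 2), (5, 1), (8, 1)]
Compute weighted completion times:
  Job (p=4,w=4): C=4, w*C=4*4=16
  Job (p=6,w=5): C=10, w*C=5*10=50
  Job (p=6,w=2): C=16, w*C=2*16=32
  Job (p=5,w=1): C=21, w*C=1*21=21
  Job (p=8,w=1): C=29, w*C=1*29=29
Total weighted completion time = 148

148


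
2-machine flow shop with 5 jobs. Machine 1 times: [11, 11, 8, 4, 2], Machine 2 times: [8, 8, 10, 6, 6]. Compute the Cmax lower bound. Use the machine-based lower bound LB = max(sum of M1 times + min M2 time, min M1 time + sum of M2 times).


LB1 = sum(M1 times) + min(M2 times) = 36 + 6 = 42
LB2 = min(M1 times) + sum(M2 times) = 2 + 38 = 40
Lower bound = max(LB1, LB2) = max(42, 40) = 42

42


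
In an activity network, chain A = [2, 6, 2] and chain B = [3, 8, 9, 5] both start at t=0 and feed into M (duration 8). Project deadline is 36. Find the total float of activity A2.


Forward pass: ES(A2) = sum of predecessors on chain A = 2
EF = ES + duration = 2 + 6 = 8
Backward pass: LF(M) = deadline = 36; LS(M) = 36 - 8 = 28
LF(A2) = LS(M) - sum(successors on chain A) = 28 - 2 = 26
LS = LF - duration = 26 - 6 = 20
Total float = LS - ES = 20 - 2 = 18

18


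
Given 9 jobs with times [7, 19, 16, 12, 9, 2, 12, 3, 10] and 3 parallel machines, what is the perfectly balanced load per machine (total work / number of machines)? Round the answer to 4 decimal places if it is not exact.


Total processing time = 7 + 19 + 16 + 12 + 9 + 2 + 12 + 3 + 10 = 90
Number of machines = 3
Ideal balanced load = 90 / 3 = 30.0

30.0


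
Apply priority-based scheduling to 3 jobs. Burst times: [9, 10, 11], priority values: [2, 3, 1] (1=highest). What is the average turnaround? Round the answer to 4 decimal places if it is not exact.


Sort by priority (ascending = highest first):
Order: [(1, 11), (2, 9), (3, 10)]
Completion times:
  Priority 1, burst=11, C=11
  Priority 2, burst=9, C=20
  Priority 3, burst=10, C=30
Average turnaround = 61/3 = 20.3333

20.3333
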